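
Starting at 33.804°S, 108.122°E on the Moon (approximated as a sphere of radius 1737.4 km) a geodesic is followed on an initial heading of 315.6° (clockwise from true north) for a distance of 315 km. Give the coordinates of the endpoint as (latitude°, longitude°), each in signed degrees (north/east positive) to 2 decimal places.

Angular distance δ = d/R = 315/1737.4 = 0.18131 rad; initial bearing θ = 5.5083 rad.
sin φ₂ = sin φ₁ cos δ + cos φ₁ sin δ cos θ = (-0.5564)(0.9836) + (0.8309)(0.1803)(0.7145) = -0.4402, so φ₂ = -26.12°.
Δλ = atan2(sin θ sin δ cos φ₁, cos δ − sin φ₁ sin φ₂) = atan2(-0.1048, 0.7387) = -8.077°.
λ₂ = 108.122° − 8.077° = 100.05°.

-26.12°, 100.05°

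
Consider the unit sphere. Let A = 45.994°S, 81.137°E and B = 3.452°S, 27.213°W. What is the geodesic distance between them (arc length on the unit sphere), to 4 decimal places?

With latitudes φ₁ = -45.994°, φ₂ = -3.452° and longitude difference Δλ = -108.350°:
Haversine: a = sin²(Δφ/2) + cos φ₁ cos φ₂ sin²(Δλ/2) = 0.1316 + (0.6947)(0.9982)(0.6574) = 0.58751.
Central angle c = 2·arcsin(√a) = 1.74671 rad.
On the unit sphere the arc length equals the central angle: 1.7467.

1.7467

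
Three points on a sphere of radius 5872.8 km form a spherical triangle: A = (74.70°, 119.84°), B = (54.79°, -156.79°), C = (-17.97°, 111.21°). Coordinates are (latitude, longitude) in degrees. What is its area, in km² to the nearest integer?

Side lengths (central angles): a = 1.8455, b = 1.6202, c = 0.6340 rad; semiperimeter s = 2.0499.
By l'Huilier's theorem, tan(E/4) = √[tan(s/2) tan((s−a)/2) tan((s−b)/2) tan((s−c)/2)], giving spherical excess E = 0.7029 rad.
Area = E·R² = 0.7029 × (5872.8)² ≈ 24243962 km².

24243962 km²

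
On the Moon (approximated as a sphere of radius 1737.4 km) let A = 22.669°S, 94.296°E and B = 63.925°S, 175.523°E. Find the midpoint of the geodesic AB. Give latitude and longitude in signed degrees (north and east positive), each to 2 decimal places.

Central angle δ = 1.1505 rad. Interpolating on the sphere with fraction f = 0.5:
P = [sin((1−f)δ)·A + sin(fδ)·B] / sin δ = 0.5959·A + 0.5959·B in Cartesian coordinates,
giving P = (-0.3023, 0.5688, -0.7649), i.e. latitude -49.90°, longitude 117.99°.

-49.90°, 117.99°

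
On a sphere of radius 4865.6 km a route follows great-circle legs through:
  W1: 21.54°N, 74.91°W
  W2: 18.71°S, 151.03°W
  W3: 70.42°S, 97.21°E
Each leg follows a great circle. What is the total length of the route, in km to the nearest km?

Leg W1→W2: central angle 1.4771 rad, distance 7186.9 km.
Leg W2→W3: central angle 1.3852 rad, distance 6739.7 km.
Total: 7186.9 + 6739.7 ≈ 13927 km.

13927 km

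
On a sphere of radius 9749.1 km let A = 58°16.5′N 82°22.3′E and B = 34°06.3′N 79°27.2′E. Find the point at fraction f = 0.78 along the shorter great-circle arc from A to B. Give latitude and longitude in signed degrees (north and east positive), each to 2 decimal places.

Central angle δ = 0.4232 rad. Interpolating on the sphere with fraction f = 0.78:
P = [sin((1−f)δ)·A + sin(fδ)·B] / sin δ = 0.2264·A + 0.7893·B in Cartesian coordinates,
giving P = (0.1354, 0.7605, 0.6351), i.e. latitude 39.43°, longitude 79.90°.

39.43°, 79.90°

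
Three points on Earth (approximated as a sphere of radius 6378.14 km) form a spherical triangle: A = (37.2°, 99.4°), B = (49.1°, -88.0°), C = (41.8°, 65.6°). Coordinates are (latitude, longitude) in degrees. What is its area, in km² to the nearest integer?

Side lengths (central angles): a = 1.5041, b = 0.4592, c = 1.6310 rad; semiperimeter s = 1.7972.
By l'Huilier's theorem, tan(E/4) = √[tan(s/2) tan((s−a)/2) tan((s−b)/2) tan((s−c)/2)], giving spherical excess E = 0.4401 rad.
Area = E·R² = 0.4401 × (6378.14)² ≈ 17905535 km².

17905535 km²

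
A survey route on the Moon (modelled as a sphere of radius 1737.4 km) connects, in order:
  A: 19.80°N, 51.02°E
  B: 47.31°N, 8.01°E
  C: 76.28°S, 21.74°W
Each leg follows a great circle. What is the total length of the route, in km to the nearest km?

5136 km

Leg A→B: central angle 0.7735 rad, distance 1343.9 km.
Leg B→C: central angle 2.1827 rad, distance 3792.3 km.
Total: 1343.9 + 3792.3 ≈ 5136 km.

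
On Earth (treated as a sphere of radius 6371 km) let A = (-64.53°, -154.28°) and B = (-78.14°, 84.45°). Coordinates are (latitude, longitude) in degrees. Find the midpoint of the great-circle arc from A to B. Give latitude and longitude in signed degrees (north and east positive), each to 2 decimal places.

Central angle δ = 0.5778 rad. Interpolating on the sphere with fraction f = 0.5:
P = [sin((1−f)δ)·A + sin(fδ)·B] / sin δ = 0.5216·A + 0.5216·B in Cartesian coordinates,
giving P = (-0.1917, 0.0094, -0.9814), i.e. latitude -78.93°, longitude 177.21°.

-78.93°, 177.21°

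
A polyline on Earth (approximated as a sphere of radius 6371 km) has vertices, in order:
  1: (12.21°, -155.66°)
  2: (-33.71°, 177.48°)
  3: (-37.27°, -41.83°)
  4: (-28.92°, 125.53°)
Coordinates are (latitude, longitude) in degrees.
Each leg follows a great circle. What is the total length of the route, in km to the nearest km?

Leg 1→2: central angle 0.9173 rad, distance 5844.3 km.
Leg 2→3: central angle 1.7478 rad, distance 11135.4 km.
Leg 3→4: central angle 1.9680 rad, distance 12538.0 km.
Total: 5844.3 + 11135.4 + 12538.0 ≈ 29518 km.

29518 km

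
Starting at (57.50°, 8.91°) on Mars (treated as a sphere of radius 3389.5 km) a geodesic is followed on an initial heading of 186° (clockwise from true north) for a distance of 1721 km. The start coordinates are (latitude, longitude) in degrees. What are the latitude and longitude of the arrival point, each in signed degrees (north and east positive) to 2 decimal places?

Angular distance δ = d/R = 1721/3389.5 = 0.50774 rad; initial bearing θ = 3.2463 rad.
sin φ₂ = sin φ₁ cos δ + cos φ₁ sin δ cos θ = (0.8434)(0.8738) + (0.5373)(0.4862)(-0.9945) = 0.4772, so φ₂ = 28.50°.
Δλ = atan2(sin θ sin δ cos φ₁, cos δ − sin φ₁ sin φ₂) = atan2(-0.0273, 0.4714) = -3.315°.
λ₂ = 8.910° − 3.315° = 5.59°.

28.50°, 5.59°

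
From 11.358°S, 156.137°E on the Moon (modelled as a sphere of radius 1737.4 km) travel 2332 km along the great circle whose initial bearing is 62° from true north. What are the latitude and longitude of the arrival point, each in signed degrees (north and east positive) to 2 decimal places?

23.81°, -133.81°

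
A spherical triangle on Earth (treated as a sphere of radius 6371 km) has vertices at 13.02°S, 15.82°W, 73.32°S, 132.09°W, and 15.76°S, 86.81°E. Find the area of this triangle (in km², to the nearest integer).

63358153 km²

Side lengths (central angles): a = 1.5256, b = 1.7151, c = 1.4786 rad; semiperimeter s = 2.3597.
By l'Huilier's theorem, tan(E/4) = √[tan(s/2) tan((s−a)/2) tan((s−b)/2) tan((s−c)/2)], giving spherical excess E = 1.5609 rad.
Area = E·R² = 1.5609 × (6371)² ≈ 63358153 km².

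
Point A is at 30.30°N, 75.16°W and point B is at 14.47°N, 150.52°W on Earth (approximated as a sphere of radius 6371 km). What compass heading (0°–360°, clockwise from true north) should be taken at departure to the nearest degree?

Δλ = -75.360° = -1.3153 rad.
y = sin Δλ · cos φ₂ = (-0.9675)(0.9683) = -0.9368
x = cos φ₁ sin φ₂ − sin φ₁ cos φ₂ cos Δλ = (0.8634)(0.2499) − (0.5045)(0.9683)(0.2527) = 0.0923
θ = atan2(y, x) = -84.38°; adding 360° gives 276°.

276°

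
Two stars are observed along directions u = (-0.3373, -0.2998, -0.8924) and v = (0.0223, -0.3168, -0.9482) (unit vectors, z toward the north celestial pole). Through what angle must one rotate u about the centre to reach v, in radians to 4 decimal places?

u·v = 0.9336; |u| = 1.0000, |v| = 1.0000.
cos θ = (u·v)/(|u||v|) = 0.9336, so θ = 0.3663 rad.

0.3663 rad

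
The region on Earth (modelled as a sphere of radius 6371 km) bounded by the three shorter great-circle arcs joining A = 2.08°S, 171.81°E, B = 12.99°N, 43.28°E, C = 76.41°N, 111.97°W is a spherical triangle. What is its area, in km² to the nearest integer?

88055975 km²

Side lengths (central angles): a = 1.5602, b = 1.5501, c = 2.2329 rad; semiperimeter s = 2.6716.
By l'Huilier's theorem, tan(E/4) = √[tan(s/2) tan((s−a)/2) tan((s−b)/2) tan((s−c)/2)], giving spherical excess E = 2.1694 rad.
Area = E·R² = 2.1694 × (6371)² ≈ 88055975 km².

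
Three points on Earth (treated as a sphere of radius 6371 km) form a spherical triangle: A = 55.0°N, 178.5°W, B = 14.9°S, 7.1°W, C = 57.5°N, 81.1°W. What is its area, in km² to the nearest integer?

Side lengths (central angles): a = 1.6446, b = 0.8617, c = 2.4321 rad; semiperimeter s = 2.4692.
By l'Huilier's theorem, tan(E/4) = √[tan(s/2) tan((s−a)/2) tan((s−b)/2) tan((s−c)/2)], giving spherical excess E = 0.6158 rad.
Area = E·R² = 0.6158 × (6371)² ≈ 24994629 km².

24994629 km²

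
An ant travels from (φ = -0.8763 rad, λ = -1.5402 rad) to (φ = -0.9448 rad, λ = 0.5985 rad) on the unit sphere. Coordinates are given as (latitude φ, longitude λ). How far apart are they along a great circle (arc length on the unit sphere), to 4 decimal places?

1.1363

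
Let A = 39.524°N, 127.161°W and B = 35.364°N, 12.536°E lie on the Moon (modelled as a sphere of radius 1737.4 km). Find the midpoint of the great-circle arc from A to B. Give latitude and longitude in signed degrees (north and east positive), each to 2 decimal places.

The central angle between A and B is δ = 1.6824 rad.
With f = 0.5, the slerp weights are sin((1−f)δ)/sin δ = 0.7501 and sin(fδ)/sin δ = 0.7501.
Weighted sum of the unit vectors: (0.7501)·(-0.4659,-0.6147,0.6364) + (0.7501)·(0.7961,0.1770,0.5788) = (0.2476, -0.3283, 0.9115).
Converting back: φ = atan2(z, √(x²+y²)) = 65.72°, λ = atan2(y, x) = -52.98°.

65.72°, -52.98°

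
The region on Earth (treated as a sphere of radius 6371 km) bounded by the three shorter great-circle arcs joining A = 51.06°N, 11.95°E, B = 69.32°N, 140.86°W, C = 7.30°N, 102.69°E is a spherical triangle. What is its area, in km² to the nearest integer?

Side lengths (central angles): a = 1.6080, b = 1.4799, c = 1.0119 rad; semiperimeter s = 2.0499.
By l'Huilier's theorem, tan(E/4) = √[tan(s/2) tan((s−a)/2) tan((s−b)/2) tan((s−c)/2)], giving spherical excess E = 0.9753 rad.
Area = E·R² = 0.9753 × (6371)² ≈ 39585531 km².

39585531 km²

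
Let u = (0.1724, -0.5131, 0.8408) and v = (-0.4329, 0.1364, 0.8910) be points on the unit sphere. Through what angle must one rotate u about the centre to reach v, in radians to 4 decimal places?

0.9215 rad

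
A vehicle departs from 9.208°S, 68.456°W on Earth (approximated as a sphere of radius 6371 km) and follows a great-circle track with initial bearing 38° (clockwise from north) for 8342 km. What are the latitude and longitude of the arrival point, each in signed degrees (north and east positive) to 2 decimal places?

45.24°, -10.82°

Angular distance δ = d/R = 8342/6371 = 1.30937 rad; initial bearing θ = 0.6632 rad.
sin φ₂ = sin φ₁ cos δ + cos φ₁ sin δ cos θ = (-0.1600)(0.2585) + (0.9871)(0.9660)(0.7880) = 0.7101, so φ₂ = 45.24°.
Δλ = atan2(sin θ sin δ cos φ₁, cos δ − sin φ₁ sin φ₂) = atan2(0.5871, 0.3721) = 57.634°.
λ₂ = -68.456° + 57.634° = -10.82°.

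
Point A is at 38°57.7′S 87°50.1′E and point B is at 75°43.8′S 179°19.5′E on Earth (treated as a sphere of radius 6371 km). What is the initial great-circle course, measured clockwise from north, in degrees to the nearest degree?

162°

Δλ = 91.490° = 1.5968 rad.
y = sin Δλ · cos φ₂ = (0.9997)(0.2465) = 0.2464
x = cos φ₁ sin φ₂ − sin φ₁ cos φ₂ cos Δλ = (0.7776)(-0.9691) − (-0.6288)(0.2465)(-0.0260) = -0.7576
θ = atan2(y, x) = 161.98°, so the bearing is 162°.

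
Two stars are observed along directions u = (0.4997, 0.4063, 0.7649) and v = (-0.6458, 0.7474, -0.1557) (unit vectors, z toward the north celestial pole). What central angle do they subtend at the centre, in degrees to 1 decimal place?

u·v = -0.1381; |u| = 0.9999, |v| = 1.0000.
cos θ = (u·v)/(|u||v|) = -0.1381, so θ = 97.9°.

97.9°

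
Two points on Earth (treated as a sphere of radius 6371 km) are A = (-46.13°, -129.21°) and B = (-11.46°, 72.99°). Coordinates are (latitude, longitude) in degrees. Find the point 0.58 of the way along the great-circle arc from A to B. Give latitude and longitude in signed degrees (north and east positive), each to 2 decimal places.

-57.57°, 98.32°

Central angle δ = 2.0779 rad. Interpolating on the sphere with fraction f = 0.58:
P = [sin((1−f)δ)·A + sin(fδ)·B] / sin δ = 0.8763·A + 1.0683·B in Cartesian coordinates,
giving P = (-0.0776, 0.5306, -0.8440), i.e. latitude -57.57°, longitude 98.32°.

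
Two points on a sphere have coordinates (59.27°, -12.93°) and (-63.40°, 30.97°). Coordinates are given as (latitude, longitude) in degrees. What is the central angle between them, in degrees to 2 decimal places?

127.14°

With latitudes φ₁ = 59.270°, φ₂ = -63.400° and longitude difference Δλ = 43.900°:
cos c = sin φ₁ sin φ₂ + cos φ₁ cos φ₂ cos Δλ = (0.8596)(-0.8942) + (0.5110)(0.4478)(0.7206) = -0.60374,
so c = arccos(-0.60374) = 2.21898 rad.
So the angular separation is 127.14°.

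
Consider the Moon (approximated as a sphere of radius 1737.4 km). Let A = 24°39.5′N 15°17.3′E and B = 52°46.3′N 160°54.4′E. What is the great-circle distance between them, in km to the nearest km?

2941 km

With latitudes φ₁ = 24.658°, φ₂ = 52.772° and longitude difference Δλ = 145.618°:
cos c = sin φ₁ sin φ₂ + cos φ₁ cos φ₂ cos Δλ = (0.4172)(0.7962) + (0.9088)(0.6050)(-0.8253) = -0.12157,
so c = arccos(-0.12157) = 1.69267 rad.
Distance = R·c = 1737.4 × 1.6927 ≈ 2941 km.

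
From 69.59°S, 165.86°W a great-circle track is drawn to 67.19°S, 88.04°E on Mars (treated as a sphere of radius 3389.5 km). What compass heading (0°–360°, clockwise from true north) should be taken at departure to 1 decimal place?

With φ₁ = -1.2146, φ₂ = -1.1727, Δλ = -1.8518 rad, the forward-azimuth formula gives
θ = atan2( sin Δλ cos φ₂ , cos φ₁ sin φ₂ − sin φ₁ cos φ₂ cos Δλ ) = atan2(-0.3725, -0.4222) = -138.58°.
Adding 360° brings this into [0°, 360°): 221.4°.

221.4°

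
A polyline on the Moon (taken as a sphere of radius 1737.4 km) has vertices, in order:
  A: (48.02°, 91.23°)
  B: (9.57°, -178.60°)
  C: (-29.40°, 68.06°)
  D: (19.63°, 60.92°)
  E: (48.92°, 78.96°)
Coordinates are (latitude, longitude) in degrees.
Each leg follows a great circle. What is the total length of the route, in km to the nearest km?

8495 km

Leg A→B: central angle 1.4489 rad, distance 2517.3 km.
Leg B→C: central angle 2.0064 rad, distance 3485.9 km.
Leg C→D: central angle 0.8641 rad, distance 1501.3 km.
Leg D→E: central angle 0.5703 rad, distance 990.9 km.
Total: 2517.3 + 3485.9 + 1501.3 + 990.9 ≈ 8495 km.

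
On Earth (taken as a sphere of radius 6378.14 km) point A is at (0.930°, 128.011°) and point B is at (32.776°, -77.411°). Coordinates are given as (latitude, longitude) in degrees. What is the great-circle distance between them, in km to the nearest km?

Let φ₁ = 0.0162 rad, φ₂ = 0.5720 rad, and Δλ = 2.6979 rad.
Haversine: a = sin²(Δφ/2) + cos φ₁ cos φ₂ sin²(Δλ/2) = 0.0753 + (0.9999)(0.8408)(0.9516) = 0.87525.
Central angle c = 2·arcsin(√a) = 2.41960 rad.
Distance = R·c = 6378.14 × 2.4196 ≈ 15433 km.

15433 km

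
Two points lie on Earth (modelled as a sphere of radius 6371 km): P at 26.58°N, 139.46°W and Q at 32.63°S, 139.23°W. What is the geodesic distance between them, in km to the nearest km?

6584 km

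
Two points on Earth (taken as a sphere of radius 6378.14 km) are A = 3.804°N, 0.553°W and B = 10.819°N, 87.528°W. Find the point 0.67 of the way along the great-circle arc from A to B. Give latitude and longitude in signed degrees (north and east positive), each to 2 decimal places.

Central angle δ = 1.5066 rad. Interpolating on the sphere with fraction f = 0.67:
P = [sin((1−f)δ)·A + sin(fδ)·B] / sin δ = 0.4779·A + 0.8483·B in Cartesian coordinates,
giving P = (0.5128, -0.8370, 0.1909), i.e. latitude 11.01°, longitude -58.51°.

11.01°, -58.51°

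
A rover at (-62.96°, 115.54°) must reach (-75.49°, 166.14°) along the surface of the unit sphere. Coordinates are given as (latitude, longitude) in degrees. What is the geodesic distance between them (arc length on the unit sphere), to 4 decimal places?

In radians: φ₁ = -1.0989, φ₂ = -1.3175, Δλ = 50.600° = 0.8831 rad.
cos c = sin φ₁ sin φ₂ + cos φ₁ cos φ₂ cos Δλ = (-0.8907)(-0.9681) + (0.4546)(0.2505)(0.6347) = 0.93458,
so c = arccos(0.93458) = 0.36373 rad.
On the unit sphere the arc length equals the central angle: 0.3637.

0.3637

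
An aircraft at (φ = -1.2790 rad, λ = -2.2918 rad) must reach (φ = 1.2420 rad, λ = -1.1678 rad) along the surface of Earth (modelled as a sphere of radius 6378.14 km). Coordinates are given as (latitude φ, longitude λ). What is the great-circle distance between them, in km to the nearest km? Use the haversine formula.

In radians: φ₁ = -1.2790, φ₂ = 1.2420, Δλ = 64.400° = 1.1240 rad.
Haversine: a = sin²(Δφ/2) + cos φ₁ cos φ₂ sin²(Δλ/2) = 0.9068 + (0.2877)(0.3229)(0.2840) = 0.93314.
Central angle c = 2·arcsin(√a) = 2.61852 rad.
Distance = R·c = 6378.14 × 2.6185 ≈ 16701 km.

16701 km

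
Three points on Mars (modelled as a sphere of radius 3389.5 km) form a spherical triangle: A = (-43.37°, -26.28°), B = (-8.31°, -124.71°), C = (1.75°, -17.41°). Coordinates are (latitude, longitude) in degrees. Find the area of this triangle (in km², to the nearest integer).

10090717 km²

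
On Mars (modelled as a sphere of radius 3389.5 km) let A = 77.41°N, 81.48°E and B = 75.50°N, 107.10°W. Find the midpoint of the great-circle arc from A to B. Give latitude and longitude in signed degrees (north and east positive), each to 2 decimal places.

88.60°, -150.12°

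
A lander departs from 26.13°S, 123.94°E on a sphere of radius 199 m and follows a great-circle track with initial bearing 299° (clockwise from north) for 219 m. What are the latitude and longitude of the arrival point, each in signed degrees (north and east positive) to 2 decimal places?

Angular distance δ = d/R = 219/199 = 1.10050 rad; initial bearing θ = 5.2185 rad.
sin φ₂ = sin φ₁ cos δ + cos φ₁ sin δ cos θ = (-0.4404)(0.4531) + (0.8978)(0.8914)(0.4848) = 0.1884, so φ₂ = 10.86°.
Δλ = atan2(sin θ sin δ cos φ₁, cos δ − sin φ₁ sin φ₂) = atan2(-0.7000, 0.5361) = -52.550°.
λ₂ = 123.940° − 52.550° = 71.39°.

10.86°, 71.39°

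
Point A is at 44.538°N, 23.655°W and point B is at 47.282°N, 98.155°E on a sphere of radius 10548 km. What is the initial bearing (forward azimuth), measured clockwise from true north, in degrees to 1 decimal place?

36.7°

Δλ = 121.810° = 2.1260 rad.
y = sin Δλ · cos φ₂ = (0.8498)(0.6784) = 0.5765
x = cos φ₁ sin φ₂ − sin φ₁ cos φ₂ cos Δλ = (0.7128)(0.7347) − (0.7014)(0.6784)(-0.5271) = 0.7745
θ = atan2(y, x) = 36.66°, so the bearing is 36.7°.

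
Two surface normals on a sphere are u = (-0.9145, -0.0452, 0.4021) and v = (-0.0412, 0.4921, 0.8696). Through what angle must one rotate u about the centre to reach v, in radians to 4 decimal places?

u·v = 0.3651; |u| = 1.0000, |v| = 1.0000.
cos θ = (u·v)/(|u||v|) = 0.3651, so θ = 1.1971 rad.

1.1971 rad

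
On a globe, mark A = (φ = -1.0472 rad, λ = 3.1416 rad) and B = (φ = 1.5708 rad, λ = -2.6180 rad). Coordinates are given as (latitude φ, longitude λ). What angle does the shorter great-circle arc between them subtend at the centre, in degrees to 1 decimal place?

With latitudes φ₁ = -60.000°, φ₂ = 90.000° and longitude difference Δλ = 29.999°:
Haversine: a = sin²(Δφ/2) + cos φ₁ cos φ₂ sin²(Δλ/2) = 0.9330 + (0.5000)(-0.0000)(0.0670) = 0.93301.
Central angle c = 2·arcsin(√a) = 2.61800 rad.
So the angular separation is 150.0°.

150.0°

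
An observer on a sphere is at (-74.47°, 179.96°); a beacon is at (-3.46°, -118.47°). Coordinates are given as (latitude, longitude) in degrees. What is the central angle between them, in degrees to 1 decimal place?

In radians: φ₁ = -1.2997, φ₂ = -0.0604, Δλ = 61.570° = 1.0746 rad.
Haversine: a = sin²(Δφ/2) + cos φ₁ cos φ₂ sin²(Δλ/2) = 0.3373 + (0.2677)(0.9982)(0.2620) = 0.40731.
Central angle c = 2·arcsin(√a) = 1.38433 rad.
So the angular separation is 79.3°.

79.3°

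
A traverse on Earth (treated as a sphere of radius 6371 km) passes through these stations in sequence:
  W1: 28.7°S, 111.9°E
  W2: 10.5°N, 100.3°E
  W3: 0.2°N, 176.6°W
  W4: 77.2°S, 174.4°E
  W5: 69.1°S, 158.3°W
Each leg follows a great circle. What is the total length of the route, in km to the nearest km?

Leg W1→W2: central angle 0.7116 rad, distance 4533.5 km.
Leg W2→W3: central angle 1.4518 rad, distance 9249.1 km.
Leg W3→W4: central angle 1.3537 rad, distance 8624.3 km.
Leg W4→W5: central angle 0.1941 rad, distance 1236.6 km.
Total: 4533.5 + 9249.1 + 8624.3 + 1236.6 ≈ 23644 km.

23644 km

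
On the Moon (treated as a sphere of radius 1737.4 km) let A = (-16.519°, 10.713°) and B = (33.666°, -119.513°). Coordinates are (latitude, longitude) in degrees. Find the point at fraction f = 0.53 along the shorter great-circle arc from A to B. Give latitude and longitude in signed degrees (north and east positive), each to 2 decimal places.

The central angle between A and B is δ = 2.3090 rad.
With f = 0.53, the slerp weights are sin((1−f)δ)/sin δ = 1.1956 and sin(fδ)/sin δ = 1.2713.
Weighted sum of the unit vectors: (1.1956)·(0.9420,0.1782,-0.2843) + (1.2713)·(-0.4100,-0.7243,0.5544) = (0.6051, -0.7077, 0.3648).
Converting back: φ = atan2(z, √(x²+y²)) = 21.39°, λ = atan2(y, x) = -49.47°.

21.39°, -49.47°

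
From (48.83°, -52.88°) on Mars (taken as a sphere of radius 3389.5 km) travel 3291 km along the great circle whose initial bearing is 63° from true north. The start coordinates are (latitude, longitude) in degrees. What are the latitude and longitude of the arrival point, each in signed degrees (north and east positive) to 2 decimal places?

42.19°, 30.18°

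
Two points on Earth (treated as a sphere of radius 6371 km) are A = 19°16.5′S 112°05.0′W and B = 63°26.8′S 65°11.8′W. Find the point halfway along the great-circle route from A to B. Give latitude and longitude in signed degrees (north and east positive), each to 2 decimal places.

Central angle δ = 0.9475 rad. Interpolating on the sphere with fraction f = 0.5:
P = [sin((1−f)δ)·A + sin(fδ)·B] / sin δ = 0.5619·A + 0.5619·B in Cartesian coordinates,
giving P = (-0.0940, -0.7195, -0.6881), i.e. latitude -43.48°, longitude -97.45°.

-43.48°, -97.45°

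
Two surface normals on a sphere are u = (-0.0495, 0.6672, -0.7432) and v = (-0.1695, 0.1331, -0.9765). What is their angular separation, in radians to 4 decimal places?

0.6042 rad

u·v = 0.8229; |u| = 1.0000, |v| = 1.0000.
cos θ = (u·v)/(|u||v|) = 0.8229, so θ = 0.6042 rad.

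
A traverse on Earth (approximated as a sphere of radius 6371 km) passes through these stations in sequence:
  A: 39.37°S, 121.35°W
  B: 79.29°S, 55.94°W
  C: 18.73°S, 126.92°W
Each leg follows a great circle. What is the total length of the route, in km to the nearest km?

12790 km

Leg A→B: central angle 0.8189 rad, distance 5216.9 km.
Leg B→C: central angle 1.1887 rad, distance 7573.2 km.
Total: 5216.9 + 7573.2 ≈ 12790 km.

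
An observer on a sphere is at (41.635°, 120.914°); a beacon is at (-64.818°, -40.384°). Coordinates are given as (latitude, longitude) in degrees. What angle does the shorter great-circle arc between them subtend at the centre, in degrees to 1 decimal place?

154.5°

Let φ₁ = 0.7267 rad, φ₂ = -1.1313 rad, and Δλ = -2.8152 rad.
Haversine: a = sin²(Δφ/2) + cos φ₁ cos φ₂ sin²(Δλ/2) = 0.6416 + (0.7474)(0.4255)(0.9736) = 0.95123.
Central angle c = 2·arcsin(√a) = 2.69624 rad.
So the angular separation is 154.5°.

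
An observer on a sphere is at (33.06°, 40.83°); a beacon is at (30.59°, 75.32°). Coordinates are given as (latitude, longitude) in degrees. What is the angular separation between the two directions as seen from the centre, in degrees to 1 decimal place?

29.3°

In radians: φ₁ = 0.5770, φ₂ = 0.5339, Δλ = 34.490° = 0.6020 rad.
Haversine: a = sin²(Δφ/2) + cos φ₁ cos φ₂ sin²(Δλ/2) = 0.0005 + (0.8381)(0.8608)(0.0879) = 0.06387.
Central angle c = 2·arcsin(√a) = 0.51100 rad.
So the angular separation is 29.3°.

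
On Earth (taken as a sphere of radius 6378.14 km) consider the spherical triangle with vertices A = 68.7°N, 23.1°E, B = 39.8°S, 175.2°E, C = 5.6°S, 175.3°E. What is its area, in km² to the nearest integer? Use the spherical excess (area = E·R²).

13556740 km²

Side lengths (central angles): a = 0.5969, b = 1.9940, c = 2.5737 rad; semiperimeter s = 2.5823.
By l'Huilier's theorem, tan(E/4) = √[tan(s/2) tan((s−a)/2) tan((s−b)/2) tan((s−c)/2)], giving spherical excess E = 0.3332 rad.
Area = E·R² = 0.3332 × (6378.14)² ≈ 13556740 km².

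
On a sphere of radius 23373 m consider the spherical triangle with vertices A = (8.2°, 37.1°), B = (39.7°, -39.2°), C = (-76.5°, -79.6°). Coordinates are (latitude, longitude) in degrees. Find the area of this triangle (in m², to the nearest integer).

1084583584 m²

Side lengths (central angles): a = 2.0764, b = 1.8157, c = 1.2959 rad; semiperimeter s = 2.5940.
By l'Huilier's theorem, tan(E/4) = √[tan(s/2) tan((s−a)/2) tan((s−b)/2) tan((s−c)/2)], giving spherical excess E = 1.9853 rad.
Area = E·R² = 1.9853 × (23373)² ≈ 1084583584 m².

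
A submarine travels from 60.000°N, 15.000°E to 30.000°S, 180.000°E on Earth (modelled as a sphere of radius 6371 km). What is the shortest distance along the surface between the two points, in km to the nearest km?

Let φ₁ = 1.0472 rad, φ₂ = -0.5236 rad, and Δλ = 2.8798 rad.
cos c = sin φ₁ sin φ₂ + cos φ₁ cos φ₂ cos Δλ = (0.8660)(-0.5000) + (0.5000)(0.8660)(-0.9659) = -0.85127,
so c = arccos(-0.85127) = 2.58920 rad.
Distance = R·c = 6371 × 2.5892 ≈ 16496 km.

16496 km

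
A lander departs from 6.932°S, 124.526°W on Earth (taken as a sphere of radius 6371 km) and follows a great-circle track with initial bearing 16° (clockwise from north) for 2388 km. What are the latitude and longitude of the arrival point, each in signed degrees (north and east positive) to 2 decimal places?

13.71°, -118.56°

Angular distance δ = d/R = 2388/6371 = 0.37482 rad; initial bearing θ = 0.2793 rad.
sin φ₂ = sin φ₁ cos δ + cos φ₁ sin δ cos θ = (-0.1207)(0.9306) + (0.9927)(0.3661)(0.9613) = 0.2370, so φ₂ = 13.71°.
Δλ = atan2(sin θ sin δ cos φ₁, cos δ − sin φ₁ sin φ₂) = atan2(0.1002, 0.9592) = 5.962°.
λ₂ = -124.526° + 5.962° = -118.56°.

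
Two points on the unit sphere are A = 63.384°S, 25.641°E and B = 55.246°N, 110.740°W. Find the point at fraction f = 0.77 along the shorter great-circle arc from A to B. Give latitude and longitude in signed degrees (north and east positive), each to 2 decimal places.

27.16°, -79.40°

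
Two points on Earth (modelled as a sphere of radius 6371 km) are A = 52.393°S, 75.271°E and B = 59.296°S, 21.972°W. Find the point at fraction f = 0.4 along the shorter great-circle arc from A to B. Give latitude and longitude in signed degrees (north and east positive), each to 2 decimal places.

-64.32°, 43.80°

Central angle δ = 0.8739 rad. Interpolating on the sphere with fraction f = 0.4:
P = [sin((1−f)δ)·A + sin(fδ)·B] / sin δ = 0.6529·A + 0.4466·B in Cartesian coordinates,
giving P = (0.3128, 0.3000, -0.9012), i.e. latitude -64.32°, longitude 43.80°.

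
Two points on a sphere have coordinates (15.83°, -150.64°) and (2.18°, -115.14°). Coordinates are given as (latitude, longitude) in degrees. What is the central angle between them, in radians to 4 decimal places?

Let φ₁ = 0.2763 rad, φ₂ = 0.0380 rad, and Δλ = 0.6196 rad.
cos c = sin φ₁ sin φ₂ + cos φ₁ cos φ₂ cos Δλ = (0.2728)(0.0380) + (0.9621)(0.9993)(0.8141) = 0.79305,
so c = arccos(0.79305) = 0.65500 rad.
So the angular separation is 0.6550 rad.

0.6550 rad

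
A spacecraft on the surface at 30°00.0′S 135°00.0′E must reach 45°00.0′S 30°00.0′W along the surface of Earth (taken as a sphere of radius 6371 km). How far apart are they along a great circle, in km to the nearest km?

Let φ₁ = -0.5236 rad, φ₂ = -0.7854 rad, and Δλ = -2.8798 rad.
Haversine: a = sin²(Δφ/2) + cos φ₁ cos φ₂ sin²(Δλ/2) = 0.0170 + (0.8660)(0.7071)(0.9830) = 0.61898.
Central angle c = 2·arcsin(√a) = 1.81105 rad.
Distance = R·c = 6371 × 1.8111 ≈ 11538 km.

11538 km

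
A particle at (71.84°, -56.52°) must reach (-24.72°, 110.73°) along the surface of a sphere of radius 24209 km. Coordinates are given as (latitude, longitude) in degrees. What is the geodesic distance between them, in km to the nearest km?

55916 km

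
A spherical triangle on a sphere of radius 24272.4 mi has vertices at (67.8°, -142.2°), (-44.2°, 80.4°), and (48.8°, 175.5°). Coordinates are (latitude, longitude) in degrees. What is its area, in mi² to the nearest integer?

433192426 mi²

Side lengths (central angles): a = 2.1731, b = 0.4934, c = 2.5771 rad; semiperimeter s = 2.6218.
By l'Huilier's theorem, tan(E/4) = √[tan(s/2) tan((s−a)/2) tan((s−b)/2) tan((s−c)/2)], giving spherical excess E = 0.7353 rad.
Area = E·R² = 0.7353 × (24272.4)² ≈ 433192426 mi².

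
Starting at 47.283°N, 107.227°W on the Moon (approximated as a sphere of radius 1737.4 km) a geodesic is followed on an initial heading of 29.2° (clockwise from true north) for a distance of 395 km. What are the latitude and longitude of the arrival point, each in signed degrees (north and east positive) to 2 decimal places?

58.13°, -95.21°

Angular distance δ = d/R = 395/1737.4 = 0.22735 rad; initial bearing θ = 0.5096 rad.
sin φ₂ = sin φ₁ cos δ + cos φ₁ sin δ cos θ = (0.7347)(0.9743) + (0.6784)(0.2254)(0.8729) = 0.8493, so φ₂ = 58.13°.
Δλ = atan2(sin θ sin δ cos φ₁, cos δ − sin φ₁ sin φ₂) = atan2(0.0746, 0.3503) = 12.022°.
λ₂ = -107.227° + 12.022° = -95.21°.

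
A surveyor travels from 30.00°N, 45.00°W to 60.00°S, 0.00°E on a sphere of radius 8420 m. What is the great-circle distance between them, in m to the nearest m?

14297 m

Let φ₁ = 0.5236 rad, φ₂ = -1.0472 rad, and Δλ = 0.7854 rad.
Haversine: a = sin²(Δφ/2) + cos φ₁ cos φ₂ sin²(Δλ/2) = 0.5000 + (0.8660)(0.5000)(0.1464) = 0.56341.
Central angle c = 2·arcsin(√a) = 1.69797 rad.
Distance = R·c = 8420 × 1.6980 ≈ 14297 m.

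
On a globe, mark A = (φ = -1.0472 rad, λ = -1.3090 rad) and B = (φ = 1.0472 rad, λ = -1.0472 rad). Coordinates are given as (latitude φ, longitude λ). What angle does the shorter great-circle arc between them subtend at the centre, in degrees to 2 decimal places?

In radians: φ₁ = -1.0472, φ₂ = 1.0472, Δλ = 15.000° = 0.2618 rad.
cos c = sin φ₁ sin φ₂ + cos φ₁ cos φ₂ cos Δλ = (-0.8660)(0.8660) + (0.5000)(0.5000)(0.9659) = -0.50852,
so c = arccos(-0.50852) = 2.10426 rad.
So the angular separation is 120.57°.

120.57°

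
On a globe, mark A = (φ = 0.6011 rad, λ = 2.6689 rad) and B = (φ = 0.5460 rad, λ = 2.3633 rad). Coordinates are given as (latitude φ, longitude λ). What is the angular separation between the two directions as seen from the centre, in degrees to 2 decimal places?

15.02°

With latitudes φ₁ = 34.440°, φ₂ = 31.283° and longitude difference Δλ = -17.510°:
cos c = sin φ₁ sin φ₂ + cos φ₁ cos φ₂ cos Δλ = (0.5656)(0.5193) + (0.8247)(0.8546)(0.9537) = 0.96583,
so c = arccos(0.96583) = 0.26218 rad.
So the angular separation is 15.02°.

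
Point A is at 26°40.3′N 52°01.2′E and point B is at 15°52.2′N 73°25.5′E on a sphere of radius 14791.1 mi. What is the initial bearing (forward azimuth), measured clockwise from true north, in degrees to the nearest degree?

With φ₁ = 0.4655, φ₂ = 0.2770, Δλ = 0.3736 rad, the forward-azimuth formula gives
θ = atan2( sin Δλ cos φ₂ , cos φ₁ sin φ₂ − sin φ₁ cos φ₂ cos Δλ ) = atan2(0.3510, -0.1576) = 114.18°.
So the initial bearing is 114°.

114°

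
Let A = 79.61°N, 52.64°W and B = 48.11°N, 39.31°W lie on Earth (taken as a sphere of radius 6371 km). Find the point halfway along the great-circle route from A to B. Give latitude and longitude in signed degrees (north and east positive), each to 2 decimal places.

The central angle between A and B is δ = 0.5560 rad.
With f = 0.5, the slerp weights are sin((1−f)δ)/sin δ = 0.5200 and sin(fδ)/sin δ = 0.5200.
Weighted sum of the unit vectors: (0.5200)·(0.1094,-0.1433,0.9836) + (0.5200)·(0.5166,-0.4230,0.7444) = (0.3255, -0.2945, 0.8985).
Converting back: φ = atan2(z, √(x²+y²)) = 63.96°, λ = atan2(y, x) = -42.13°.

63.96°, -42.13°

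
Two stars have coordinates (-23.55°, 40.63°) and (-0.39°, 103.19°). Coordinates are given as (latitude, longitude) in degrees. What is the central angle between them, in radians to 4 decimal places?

Let φ₁ = -0.4110 rad, φ₂ = -0.0068 rad, and Δλ = 1.0919 rad.
Haversine: a = sin²(Δφ/2) + cos φ₁ cos φ₂ sin²(Δλ/2) = 0.0403 + (0.9167)(1.0000)(0.2696) = 0.28743.
Central angle c = 2·arcsin(√a) = 1.13167 rad.
So the angular separation is 1.1317 rad.

1.1317 rad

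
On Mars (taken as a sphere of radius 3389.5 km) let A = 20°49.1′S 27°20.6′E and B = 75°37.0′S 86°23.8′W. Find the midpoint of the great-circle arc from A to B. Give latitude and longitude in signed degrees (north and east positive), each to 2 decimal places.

-56.84°, 12.10°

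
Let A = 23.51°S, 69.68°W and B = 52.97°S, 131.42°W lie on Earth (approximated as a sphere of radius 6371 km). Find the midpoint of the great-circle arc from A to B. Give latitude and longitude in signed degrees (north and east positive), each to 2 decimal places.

-42.34°, -93.49°

The central angle between A and B is δ = 0.9522 rad.
With f = 0.5, the slerp weights are sin((1−f)δ)/sin δ = 0.5626 and sin(fδ)/sin δ = 0.5626.
Weighted sum of the unit vectors: (0.5626)·(0.3184,-0.8599,-0.3989) + (0.5626)·(-0.3984,-0.4516,-0.7983) = (-0.0450, -0.7378, -0.6735).
Converting back: φ = atan2(z, √(x²+y²)) = -42.34°, λ = atan2(y, x) = -93.49°.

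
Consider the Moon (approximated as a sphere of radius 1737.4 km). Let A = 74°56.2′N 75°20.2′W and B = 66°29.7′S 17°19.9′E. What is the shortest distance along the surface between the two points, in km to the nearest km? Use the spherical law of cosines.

In radians: φ₁ = 1.3079, φ₂ = -1.1606, Δλ = 92.668° = 1.6174 rad.
cos c = sin φ₁ sin φ₂ + cos φ₁ cos φ₂ cos Δλ = (0.9656)(-0.9170) + (0.2599)(0.3988)(-0.0466) = -0.89034,
so c = arccos(-0.89034) = 2.66889 rad.
Distance = R·c = 1737.4 × 2.6689 ≈ 4637 km.

4637 km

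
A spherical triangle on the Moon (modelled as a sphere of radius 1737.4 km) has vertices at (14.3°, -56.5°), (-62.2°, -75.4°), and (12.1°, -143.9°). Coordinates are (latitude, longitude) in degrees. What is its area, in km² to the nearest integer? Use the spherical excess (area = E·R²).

3910638 km²

Side lengths (central angles): a = 1.5891, b = 1.4759, c = 1.3602 rad; semiperimeter s = 2.2126.
By l'Huilier's theorem, tan(E/4) = √[tan(s/2) tan((s−a)/2) tan((s−b)/2) tan((s−c)/2)], giving spherical excess E = 1.2955 rad.
Area = E·R² = 1.2955 × (1737.4)² ≈ 3910638 km².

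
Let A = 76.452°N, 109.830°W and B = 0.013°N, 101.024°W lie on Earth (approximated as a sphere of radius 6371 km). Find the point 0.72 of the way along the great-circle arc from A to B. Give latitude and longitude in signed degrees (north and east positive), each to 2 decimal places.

Central angle δ = 1.3370 rad. Interpolating on the sphere with fraction f = 0.72:
P = [sin((1−f)δ)·A + sin(fδ)·B] / sin δ = 0.3759·A + 0.8436·B in Cartesian coordinates,
giving P = (-0.1912, -0.9109, 0.3656), i.e. latitude 21.45°, longitude -101.85°.

21.45°, -101.85°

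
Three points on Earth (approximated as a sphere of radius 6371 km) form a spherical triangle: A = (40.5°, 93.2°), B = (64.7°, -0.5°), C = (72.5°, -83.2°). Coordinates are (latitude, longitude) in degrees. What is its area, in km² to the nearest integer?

10787367 km²

Side lengths (central angles): a = 0.4979, b = 1.1689, c = 0.9689 rad; semiperimeter s = 1.3179.
By l'Huilier's theorem, tan(E/4) = √[tan(s/2) tan((s−a)/2) tan((s−b)/2) tan((s−c)/2)], giving spherical excess E = 0.2658 rad.
Area = E·R² = 0.2658 × (6371)² ≈ 10787367 km².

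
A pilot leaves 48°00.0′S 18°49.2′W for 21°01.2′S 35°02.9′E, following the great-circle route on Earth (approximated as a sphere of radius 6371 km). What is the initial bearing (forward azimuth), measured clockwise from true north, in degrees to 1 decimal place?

Δλ = 53.868° = 0.9402 rad.
y = sin Δλ · cos φ₂ = (0.8077)(0.9335) = 0.7539
x = cos φ₁ sin φ₂ − sin φ₁ cos φ₂ cos Δλ = (0.6691)(-0.3587) − (-0.7431)(0.9335)(0.5896) = 0.1690
θ = atan2(y, x) = 77.36°, so the bearing is 77.4°.

77.4°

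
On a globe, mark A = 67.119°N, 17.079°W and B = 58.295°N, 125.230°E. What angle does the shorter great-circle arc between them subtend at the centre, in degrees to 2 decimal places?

51.53°

With latitudes φ₁ = 67.119°, φ₂ = 58.295° and longitude difference Δλ = 142.309°:
Haversine: a = sin²(Δφ/2) + cos φ₁ cos φ₂ sin²(Δλ/2) = 0.0059 + (0.3888)(0.5255)(0.8957) = 0.18894.
Central angle c = 2·arcsin(√a) = 0.89935 rad.
So the angular separation is 51.53°.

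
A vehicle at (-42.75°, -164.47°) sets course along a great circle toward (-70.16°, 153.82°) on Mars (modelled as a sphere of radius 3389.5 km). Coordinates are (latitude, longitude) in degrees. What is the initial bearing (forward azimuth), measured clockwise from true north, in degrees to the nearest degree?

204°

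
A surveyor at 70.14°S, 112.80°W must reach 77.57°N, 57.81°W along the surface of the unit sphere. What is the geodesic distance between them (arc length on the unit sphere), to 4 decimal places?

2.6394

In radians: φ₁ = -1.2242, φ₂ = 1.3539, Δλ = 54.990° = 0.9598 rad.
cos c = sin φ₁ sin φ₂ + cos φ₁ cos φ₂ cos Δλ = (-0.9405)(0.9766) + (0.3397)(0.2152)(0.5737) = -0.87653,
so c = arccos(-0.87653) = 2.63939 rad.
On the unit sphere the arc length equals the central angle: 2.6394.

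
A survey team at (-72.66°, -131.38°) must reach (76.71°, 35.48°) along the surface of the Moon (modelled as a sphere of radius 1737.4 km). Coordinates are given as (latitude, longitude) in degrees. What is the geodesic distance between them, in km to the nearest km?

5297 km

Let φ₁ = -1.2682 rad, φ₂ = 1.3388 rad, and Δλ = 2.9123 rad.
cos c = sin φ₁ sin φ₂ + cos φ₁ cos φ₂ cos Δλ = (-0.9546)(0.9732) + (0.2980)(0.2299)(-0.9738) = -0.99571,
so c = arccos(-0.99571) = 3.04892 rad.
Distance = R·c = 1737.4 × 3.0489 ≈ 5297 km.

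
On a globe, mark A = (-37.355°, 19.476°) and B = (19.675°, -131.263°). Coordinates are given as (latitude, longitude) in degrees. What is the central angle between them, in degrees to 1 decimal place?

149.0°

With latitudes φ₁ = -37.355°, φ₂ = 19.675° and longitude difference Δλ = -150.739°:
cos c = sin φ₁ sin φ₂ + cos φ₁ cos φ₂ cos Δλ = (-0.6068)(0.3367) + (0.7949)(0.9416)(-0.8724) = -0.85726,
so c = arccos(-0.85726) = 2.60073 rad.
So the angular separation is 149.0°.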